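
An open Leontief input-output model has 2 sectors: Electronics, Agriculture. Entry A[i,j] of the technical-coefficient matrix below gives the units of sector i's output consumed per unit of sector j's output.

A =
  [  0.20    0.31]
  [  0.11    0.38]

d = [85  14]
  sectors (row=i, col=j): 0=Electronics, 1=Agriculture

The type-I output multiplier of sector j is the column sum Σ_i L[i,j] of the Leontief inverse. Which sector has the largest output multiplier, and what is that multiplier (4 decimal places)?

Agriculture (2.4031)

Form M = I − A:
  [  0.80   -0.31]
  [ -0.11    0.62]
Leontief inverse L = M⁻¹:
  [  1.3423    0.6711]
  [  0.2381    1.7320]
Total output x = L · d:
  x_0 = 1.3423·85 + 0.6711·14 = 123.4899
  x_1 = 0.2381·85 + 1.7320·14 = 44.4901
Output multipliers (column sums of L):
  Electronics: 1.5804
  Agriculture: 2.4031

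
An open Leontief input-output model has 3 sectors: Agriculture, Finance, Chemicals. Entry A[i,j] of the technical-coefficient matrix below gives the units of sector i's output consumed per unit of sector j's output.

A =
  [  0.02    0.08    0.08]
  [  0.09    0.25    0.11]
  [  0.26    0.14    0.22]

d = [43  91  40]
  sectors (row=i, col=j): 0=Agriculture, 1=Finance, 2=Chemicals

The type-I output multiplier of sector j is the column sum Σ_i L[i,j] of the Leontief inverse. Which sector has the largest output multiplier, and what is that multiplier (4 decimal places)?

Form M = I − A:
  [  0.98   -0.08   -0.08]
  [ -0.09    0.75   -0.11]
  [ -0.26   -0.14    0.78]
Leontief inverse L = M⁻¹:
  [  1.0673    0.1379    0.1289]
  [  0.1851    1.3933    0.2155]
  [  0.3890    0.2960    1.3637]
Total output x = L · d:
  x_0 = 1.0673·43 + 0.1379·91 + 0.1289·40 = 63.5988
  x_1 = 0.1851·43 + 1.3933·91 + 0.2155·40 = 143.3700
  x_2 = 0.3890·43 + 0.2960·91 + 1.3637·40 = 98.2147
Output multipliers (column sums of L):
  Agriculture: 1.6414
  Finance: 1.8273
  Chemicals: 1.7081

Finance (1.8273)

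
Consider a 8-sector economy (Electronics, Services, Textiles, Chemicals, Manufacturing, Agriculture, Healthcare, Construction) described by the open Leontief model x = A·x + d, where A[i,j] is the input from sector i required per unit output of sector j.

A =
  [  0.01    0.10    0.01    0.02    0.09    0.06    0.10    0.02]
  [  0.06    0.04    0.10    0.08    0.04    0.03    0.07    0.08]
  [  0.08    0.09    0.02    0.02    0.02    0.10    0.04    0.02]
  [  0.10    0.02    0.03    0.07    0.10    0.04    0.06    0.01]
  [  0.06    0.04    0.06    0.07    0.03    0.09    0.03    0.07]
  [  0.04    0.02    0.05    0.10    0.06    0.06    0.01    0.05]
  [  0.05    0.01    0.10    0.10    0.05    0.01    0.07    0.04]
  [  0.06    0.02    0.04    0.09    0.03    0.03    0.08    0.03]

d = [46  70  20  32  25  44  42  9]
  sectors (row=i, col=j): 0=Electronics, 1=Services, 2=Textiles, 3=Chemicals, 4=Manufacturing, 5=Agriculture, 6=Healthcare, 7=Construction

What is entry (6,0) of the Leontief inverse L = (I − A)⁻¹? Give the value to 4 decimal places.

Form M = I − A:
  [  0.99   -0.10   -0.01   -0.02   -0.09   -0.06   -0.10   -0.02]
  [ -0.06    0.96   -0.10   -0.08   -0.04   -0.03   -0.07   -0.08]
  [ -0.08   -0.09    0.98   -0.02   -0.02   -0.10   -0.04   -0.02]
  [ -0.10   -0.02   -0.03    0.93   -0.10   -0.04   -0.06   -0.01]
  [ -0.06   -0.04   -0.06   -0.07    0.97   -0.09   -0.03   -0.07]
  [ -0.04   -0.02   -0.05   -0.10   -0.06    0.94   -0.01   -0.05]
  [ -0.05   -0.01   -0.10   -0.10   -0.05   -0.01    0.93   -0.04]
  [ -0.06   -0.02   -0.04   -0.09   -0.03   -0.03   -0.08    0.97]
Leontief inverse L = M⁻¹:
  [  1.0515    0.1261    0.0549    0.0746    0.1263    0.0955    0.1395    0.0538]
  [  0.1116    1.0781    0.1413    0.1365    0.0861    0.0754    0.1211    0.1106]
  [  0.1153    0.1195    1.0563    0.0675    0.0583    0.1344    0.0787    0.0491]
  [  0.1412    0.0538    0.0662    1.1188    0.1436    0.0815    0.1031    0.0391]
  [  0.1046    0.0727    0.0962    0.1229    1.0732    0.1311    0.0733    0.0986]
  [  0.0812    0.0480    0.0800    0.1453    0.0987    1.0976    0.0465    0.0744]
  [  0.0961    0.0435    0.1343    0.1470    0.0912    0.0507    1.1132    0.0649]
  [  0.0989    0.0473    0.0725    0.1344    0.0691    0.0627    0.1195    1.0529]
Total output x = L · d:
  x_0 = 1.0515·46 + 0.1261·70 + 0.0549·20 + 0.0746·32 + 0.1263·25 + 0.0955·44 + 0.1395·42 + 0.0538·9 = 74.3802
  x_1 = 0.1116·46 + 1.0781·70 + 0.1413·20 + 0.1365·32 + 0.0861·25 + 0.0754·44 + 0.1211·42 + 0.1106·9 = 99.3558
  x_2 = 0.1153·46 + 0.1195·70 + 1.0563·20 + 0.0675·32 + 0.0583·25 + 0.1344·44 + 0.0787·42 + 0.0491·9 = 48.0784
  x_3 = 0.1412·46 + 0.0538·70 + 0.0662·20 + 1.1188·32 + 0.1436·25 + 0.0815·44 + 0.1031·42 + 0.0391·9 = 59.2445
  x_4 = 0.1046·46 + 0.0727·70 + 0.0962·20 + 0.1229·32 + 1.0732·25 + 0.1311·44 + 0.0733·42 + 0.0986·9 = 52.3268
  x_5 = 0.0812·46 + 0.0480·70 + 0.0800·20 + 0.1453·32 + 0.0987·25 + 1.0976·44 + 0.0465·42 + 0.0744·9 = 66.7307
  x_6 = 0.0961·46 + 0.0435·70 + 0.1343·20 + 0.1470·32 + 0.0912·25 + 0.0507·44 + 1.1132·42 + 0.0649·9 = 66.7012
  x_7 = 0.0989·46 + 0.0473·70 + 0.0725·20 + 0.1344·32 + 0.0691·25 + 0.0627·44 + 0.1195·42 + 1.0529·9 = 32.5906

L[6,0] = 0.0961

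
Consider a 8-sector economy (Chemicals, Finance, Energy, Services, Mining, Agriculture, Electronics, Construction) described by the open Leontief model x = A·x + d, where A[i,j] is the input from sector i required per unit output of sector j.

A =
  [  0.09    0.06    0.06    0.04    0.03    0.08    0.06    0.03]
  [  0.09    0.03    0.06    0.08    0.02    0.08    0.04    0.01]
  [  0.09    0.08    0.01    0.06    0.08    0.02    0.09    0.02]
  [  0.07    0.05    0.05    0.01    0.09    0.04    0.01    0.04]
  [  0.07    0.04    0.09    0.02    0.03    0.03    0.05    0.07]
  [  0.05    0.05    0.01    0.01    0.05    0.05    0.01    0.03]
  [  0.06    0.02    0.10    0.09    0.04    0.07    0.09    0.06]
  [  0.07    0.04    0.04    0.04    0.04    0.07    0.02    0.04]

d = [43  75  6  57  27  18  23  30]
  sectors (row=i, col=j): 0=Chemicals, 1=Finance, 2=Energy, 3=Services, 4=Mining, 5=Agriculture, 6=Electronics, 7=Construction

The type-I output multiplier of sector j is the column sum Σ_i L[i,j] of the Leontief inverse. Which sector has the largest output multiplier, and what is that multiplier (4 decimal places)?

Form M = I − A:
  [  0.91   -0.06   -0.06   -0.04   -0.03   -0.08   -0.06   -0.03]
  [ -0.09    0.97   -0.06   -0.08   -0.02   -0.08   -0.04   -0.01]
  [ -0.09   -0.08    0.99   -0.06   -0.08   -0.02   -0.09   -0.02]
  [ -0.07   -0.05   -0.05    0.99   -0.09   -0.04   -0.01   -0.04]
  [ -0.07   -0.04   -0.09   -0.02    0.97   -0.03   -0.05   -0.07]
  [ -0.05   -0.05   -0.01   -0.01   -0.05    0.95   -0.01   -0.03]
  [ -0.06   -0.02   -0.10   -0.09   -0.04   -0.07    0.91   -0.06]
  [ -0.07   -0.04   -0.04   -0.04   -0.04   -0.07   -0.02    0.96]
Leontief inverse L = M⁻¹:
  [  1.1463    0.0961    0.0982    0.0737    0.0650    0.1231    0.0965    0.0566]
  [  0.1407    1.0640    0.0932    0.1075    0.0543    0.1174    0.0715    0.0340]
  [  0.1478    0.1140    1.0568    0.0959    0.1137    0.0651    0.1284    0.0502]
  [  0.1159    0.0792    0.0819    1.0353    0.1160    0.0729    0.0391    0.0625]
  [  0.1219    0.0734    0.1241    0.0521    1.0622    0.0680    0.0853    0.0942]
  [  0.0818    0.0698    0.0323    0.0276    0.0676    1.0748    0.0285    0.0454]
  [  0.1255    0.0632    0.1452    0.1288    0.0858    0.1175    1.1338    0.0938]
  [  0.1141    0.0689    0.0690    0.0638    0.0676    0.1033    0.0462    1.0611]
Total output x = L · d:
  x_0 = 1.1463·43 + 0.0961·75 + 0.0982·6 + 0.0737·57 + 0.0650·27 + 0.1231·18 + 0.0965·23 + 0.0566·30 = 69.1760
  x_1 = 0.1407·43 + 1.0640·75 + 0.0932·6 + 0.1075·57 + 0.0543·27 + 0.1174·18 + 0.0715·23 + 0.0340·30 = 98.7793
  x_2 = 0.1478·43 + 0.1140·75 + 1.0568·6 + 0.0959·57 + 0.1137·27 + 0.0651·18 + 0.1284·23 + 0.0502·30 = 35.4121
  x_3 = 0.1159·43 + 0.0792·75 + 0.0819·6 + 1.0353·57 + 0.1160·27 + 0.0729·18 + 0.0391·23 + 0.0625·30 = 77.6453
  x_4 = 0.1219·43 + 0.0734·75 + 0.1241·6 + 0.0521·57 + 1.0622·27 + 0.0680·18 + 0.0853·23 + 0.0942·30 = 49.1523
  x_5 = 0.0818·43 + 0.0698·75 + 0.0323·6 + 0.0276·57 + 0.0676·27 + 1.0748·18 + 0.0285·23 + 0.0454·30 = 33.7092
  x_6 = 0.1255·43 + 0.0632·75 + 0.1452·6 + 0.1288·57 + 0.0858·27 + 0.1175·18 + 1.1338·23 + 0.0938·30 = 51.6740
  x_7 = 0.1141·43 + 0.0689·75 + 0.0690·6 + 0.0638·57 + 0.0676·27 + 0.1033·18 + 0.0462·23 + 1.0611·30 = 50.7031
Output multipliers (column sums of L):
  Chemicals: 1.9940
  Finance: 1.6287
  Energy: 1.7008
  Services: 1.5846
  Mining: 1.6322
  Agriculture: 1.7422
  Electronics: 1.6293
  Construction: 1.4977

Chemicals (1.9940)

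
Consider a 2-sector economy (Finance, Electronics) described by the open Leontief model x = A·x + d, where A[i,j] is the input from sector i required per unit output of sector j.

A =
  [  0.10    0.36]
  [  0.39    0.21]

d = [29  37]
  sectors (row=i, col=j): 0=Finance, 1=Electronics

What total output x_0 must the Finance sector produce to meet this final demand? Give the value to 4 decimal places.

63.4946

Form M = I − A:
  [  0.90   -0.36]
  [ -0.39    0.79]
Leontief inverse L = M⁻¹:
  [  1.3845    0.6309]
  [  0.6835    1.5773]
Total output x = L · d:
  x_0 = 1.3845·29 + 0.6309·37 = 63.4946
  x_1 = 0.6835·29 + 1.5773·37 = 78.1809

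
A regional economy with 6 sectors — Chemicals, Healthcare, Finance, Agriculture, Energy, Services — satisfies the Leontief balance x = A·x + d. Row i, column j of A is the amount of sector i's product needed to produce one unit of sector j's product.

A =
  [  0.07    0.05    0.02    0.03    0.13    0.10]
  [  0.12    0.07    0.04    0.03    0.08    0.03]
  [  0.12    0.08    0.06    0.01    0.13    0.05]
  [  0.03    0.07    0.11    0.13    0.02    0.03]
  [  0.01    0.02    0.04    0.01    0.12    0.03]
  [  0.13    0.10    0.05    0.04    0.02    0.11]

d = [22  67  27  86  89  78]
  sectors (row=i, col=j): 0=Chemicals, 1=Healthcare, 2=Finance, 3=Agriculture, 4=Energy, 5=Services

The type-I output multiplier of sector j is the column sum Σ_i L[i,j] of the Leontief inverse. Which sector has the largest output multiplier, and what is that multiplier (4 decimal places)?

Form M = I − A:
  [  0.93   -0.05   -0.02   -0.03   -0.13   -0.10]
  [ -0.12    0.93   -0.04   -0.03   -0.08   -0.03]
  [ -0.12   -0.08    0.94   -0.01   -0.13   -0.05]
  [ -0.03   -0.07   -0.11    0.87   -0.02   -0.03]
  [ -0.01   -0.02   -0.04   -0.01    0.88   -0.03]
  [ -0.13   -0.10   -0.05   -0.04   -0.02    0.89]
Leontief inverse L = M⁻¹:
  [  1.1158    0.0869    0.0486    0.0505    0.1842    0.1389]
  [  0.1630    1.1033    0.0654    0.0490    0.1367    0.0654]
  [  0.1720    0.1194    1.0894    0.0291    0.1999    0.0923]
  [  0.0808    0.1129    0.1489    1.1615    0.0720    0.0628]
  [  0.0318    0.0379    0.0561    0.0185    1.1543    0.0475]
  [  0.1953    0.1493    0.0836    0.0671    0.0827    1.1603]
Total output x = L · d:
  x_0 = 1.1158·22 + 0.0869·67 + 0.0486·27 + 0.0505·86 + 0.1842·89 + 0.1389·78 = 63.2572
  x_1 = 0.1630·22 + 1.1033·67 + 0.0654·27 + 0.0490·86 + 0.1367·89 + 0.0654·78 = 100.7564
  x_2 = 0.1720·22 + 0.1194·67 + 1.0894·27 + 0.0291·86 + 0.1999·89 + 0.0923·78 = 68.6894
  x_3 = 0.0808·22 + 0.1129·67 + 0.1489·27 + 1.1615·86 + 0.0720·89 + 0.0628·78 = 124.5608
  x_4 = 0.0318·22 + 0.0379·67 + 0.0561·27 + 0.0185·86 + 1.1543·89 + 0.0475·78 = 112.7803
  x_5 = 0.1953·22 + 0.1493·67 + 0.0836·27 + 0.0671·86 + 0.0827·89 + 1.1603·78 = 120.1928
Output multipliers (column sums of L):
  Chemicals: 1.7586
  Healthcare: 1.6096
  Finance: 1.4920
  Agriculture: 1.3758
  Energy: 1.8298
  Services: 1.5673

Energy (1.8298)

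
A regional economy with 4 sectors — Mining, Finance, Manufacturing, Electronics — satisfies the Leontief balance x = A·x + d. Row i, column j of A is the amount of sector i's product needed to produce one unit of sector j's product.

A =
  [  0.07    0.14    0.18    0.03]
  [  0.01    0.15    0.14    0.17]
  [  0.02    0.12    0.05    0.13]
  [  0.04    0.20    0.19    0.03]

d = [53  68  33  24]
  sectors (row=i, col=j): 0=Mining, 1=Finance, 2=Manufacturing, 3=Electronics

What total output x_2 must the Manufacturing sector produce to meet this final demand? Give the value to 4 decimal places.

Form M = I − A:
  [  0.93   -0.14   -0.18   -0.03]
  [ -0.01    0.85   -0.14   -0.17]
  [ -0.02   -0.12    0.95   -0.13]
  [ -0.04   -0.20   -0.19    0.97]
Leontief inverse L = M⁻¹:
  [  1.0884    0.2428    0.2643    0.1116]
  [  0.0301    1.2767    0.2454    0.2576]
  [  0.0346    0.2094    1.1278    0.1889]
  [  0.0579    0.3143    0.2824    1.1256]
Total output x = L · d:
  x_0 = 1.0884·53 + 0.2428·68 + 0.2643·33 + 0.1116·24 = 85.5997
  x_1 = 0.0301·53 + 1.2767·68 + 0.2454·33 + 0.2576·24 = 102.6855
  x_2 = 0.0346·53 + 0.2094·68 + 1.1278·33 + 0.1889·24 = 57.8258
  x_3 = 0.0579·53 + 0.3143·68 + 0.2824·33 + 1.1256·24 = 60.7711

57.8258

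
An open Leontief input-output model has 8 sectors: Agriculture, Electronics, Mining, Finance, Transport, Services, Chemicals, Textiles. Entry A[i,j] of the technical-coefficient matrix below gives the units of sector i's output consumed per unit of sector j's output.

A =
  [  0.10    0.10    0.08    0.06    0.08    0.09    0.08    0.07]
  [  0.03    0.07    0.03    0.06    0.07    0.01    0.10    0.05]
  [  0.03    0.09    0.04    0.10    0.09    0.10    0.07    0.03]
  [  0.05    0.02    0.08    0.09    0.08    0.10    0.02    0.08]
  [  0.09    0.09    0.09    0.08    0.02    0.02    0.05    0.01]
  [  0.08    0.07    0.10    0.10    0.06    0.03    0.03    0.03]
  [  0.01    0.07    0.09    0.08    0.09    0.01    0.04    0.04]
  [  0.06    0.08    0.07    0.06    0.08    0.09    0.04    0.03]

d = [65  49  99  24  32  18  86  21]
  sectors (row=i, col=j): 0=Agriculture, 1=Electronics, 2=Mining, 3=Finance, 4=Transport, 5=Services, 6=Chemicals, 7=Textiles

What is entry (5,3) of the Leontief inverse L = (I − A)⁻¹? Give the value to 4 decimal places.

L[5,3] = 0.1817

Form M = I − A:
  [  0.90   -0.10   -0.08   -0.06   -0.08   -0.09   -0.08   -0.07]
  [ -0.03    0.93   -0.03   -0.06   -0.07   -0.01   -0.10   -0.05]
  [ -0.03   -0.09    0.96   -0.10   -0.09   -0.10   -0.07   -0.03]
  [ -0.05   -0.02   -0.08    0.91   -0.08   -0.10   -0.02   -0.08]
  [ -0.09   -0.09   -0.09   -0.08    0.98   -0.02   -0.05   -0.01]
  [ -0.08   -0.07   -0.10   -0.10   -0.06    0.97   -0.03   -0.03]
  [ -0.01   -0.07   -0.09   -0.08   -0.09   -0.01    0.96   -0.04]
  [ -0.06   -0.08   -0.07   -0.06   -0.08   -0.09   -0.04    0.97]
Leontief inverse L = M⁻¹:
  [  1.1748    0.1985    0.1749    0.1649    0.1741    0.1631    0.1542    0.1272]
  [  0.0723    1.1289    0.0889    0.1243    0.1283    0.0524    0.1446    0.0853]
  [  0.0902    0.1660    1.1193    0.1879    0.1649    0.1567    0.1270    0.0770]
  [  0.1130    0.0963    0.1580    1.1764    0.1537    0.1645    0.0738    0.1247]
  [  0.1388    0.1562    0.1524    0.1526    1.0877    0.0744    0.1033    0.0531]
  [  0.1370    0.1434    0.1710    0.1817    0.1330    1.0922    0.0868    0.0763]
  [  0.0548    0.1306    0.1485    0.1486    0.1491    0.0583    1.0865    0.0757]
  [  0.1186    0.1549    0.1433    0.1423    0.1510    0.1458    0.0966    1.0737]
Total output x = L · d:
  x_0 = 1.1748·65 + 0.1985·49 + 0.1749·99 + 0.1649·24 + 0.1741·32 + 0.1631·18 + 0.1542·86 + 0.1272·21 = 131.8061
  x_1 = 0.0723·65 + 1.1289·49 + 0.0889·99 + 0.1243·24 + 0.1283·32 + 0.0524·18 + 0.1446·86 + 0.0853·21 = 91.0747
  x_2 = 0.0902·65 + 0.1660·49 + 1.1193·99 + 0.1879·24 + 0.1649·32 + 0.1567·18 + 0.1270·86 + 0.0770·21 = 149.9609
  x_3 = 0.1130·65 + 0.0963·49 + 0.1580·99 + 1.1764·24 + 0.1537·32 + 0.1645·18 + 0.0738·86 + 0.1247·21 = 72.7833
  x_4 = 0.1388·65 + 0.1562·49 + 0.1524·99 + 0.1526·24 + 1.0877·32 + 0.0744·18 + 0.1033·86 + 0.0531·21 = 81.5795
  x_5 = 0.1370·65 + 0.1434·49 + 0.1710·99 + 0.1817·24 + 0.1330·32 + 1.0922·18 + 0.0868·86 + 0.0763·21 = 70.2031
  x_6 = 0.0548·65 + 0.1306·49 + 0.1485·99 + 0.1486·24 + 0.1491·32 + 0.0583·18 + 1.0865·86 + 0.0757·21 = 129.0674
  x_7 = 0.1186·65 + 0.1549·49 + 0.1433·99 + 0.1423·24 + 0.1510·32 + 0.1458·18 + 0.0966·86 + 1.0737·21 = 71.2020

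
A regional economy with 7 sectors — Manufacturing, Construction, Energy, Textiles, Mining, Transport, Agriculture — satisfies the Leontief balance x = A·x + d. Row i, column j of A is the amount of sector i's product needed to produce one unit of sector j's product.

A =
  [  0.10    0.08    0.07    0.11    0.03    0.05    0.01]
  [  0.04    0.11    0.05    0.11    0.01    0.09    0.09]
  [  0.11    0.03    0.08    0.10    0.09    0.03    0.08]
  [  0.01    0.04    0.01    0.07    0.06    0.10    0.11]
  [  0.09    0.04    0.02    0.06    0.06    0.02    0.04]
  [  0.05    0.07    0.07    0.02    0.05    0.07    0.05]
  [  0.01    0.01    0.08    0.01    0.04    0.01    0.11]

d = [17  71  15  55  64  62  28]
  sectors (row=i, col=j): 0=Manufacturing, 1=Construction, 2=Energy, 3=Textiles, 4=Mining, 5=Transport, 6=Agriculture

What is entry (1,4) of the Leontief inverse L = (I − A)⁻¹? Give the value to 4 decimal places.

Form M = I − A:
  [  0.90   -0.08   -0.07   -0.11   -0.03   -0.05   -0.01]
  [ -0.04    0.89   -0.05   -0.11   -0.01   -0.09   -0.09]
  [ -0.11   -0.03    0.92   -0.10   -0.09   -0.03   -0.08]
  [ -0.01   -0.04   -0.01    0.93   -0.06   -0.10   -0.11]
  [ -0.09   -0.04   -0.02   -0.06    0.94   -0.02   -0.04]
  [ -0.05   -0.07   -0.07   -0.02   -0.05    0.93   -0.05]
  [ -0.01   -0.01   -0.08   -0.01   -0.04   -0.01    0.89]
Leontief inverse L = M⁻¹:
  [  1.1449    0.1257    0.1103    0.1693    0.0672    0.0976    0.0649]
  [  0.0793    1.1563    0.0960    0.1643    0.0486    0.1397    0.1568]
  [  0.1617    0.0731    1.1257    0.1605    0.1339    0.0737    0.1404]
  [  0.0391    0.0709    0.0448    1.1035    0.0906    0.1327    0.1596]
  [  0.1223    0.0707    0.0483    0.0999    1.0854    0.0499    0.0768]
  [  0.0890    0.1060    0.1072    0.0646    0.0811    1.1035    0.0950]
  [  0.0352    0.0261    0.1074    0.0358    0.0640    0.0254    1.1450]
Total output x = L · d:
  x_0 = 1.1449·17 + 0.1257·71 + 0.1103·15 + 0.1693·55 + 0.0672·64 + 0.0976·62 + 0.0649·28 = 51.5222
  x_1 = 0.0793·17 + 1.1563·71 + 0.0960·15 + 0.1643·55 + 0.0486·64 + 0.1397·62 + 0.1568·28 = 110.0785
  x_2 = 0.1617·17 + 0.0731·71 + 1.1257·15 + 0.1605·55 + 0.1339·64 + 0.0737·62 + 0.1404·28 = 50.7216
  x_3 = 0.0391·17 + 0.0709·71 + 0.0448·15 + 1.1035·55 + 0.0906·64 + 0.1327·62 + 0.1596·28 = 85.5577
  x_4 = 0.1223·17 + 0.0707·71 + 0.0483·15 + 0.0999·55 + 1.0854·64 + 0.0499·62 + 0.0768·28 = 88.0299
  x_5 = 0.0890·17 + 0.1060·71 + 0.1072·15 + 0.0646·55 + 0.0811·64 + 1.1035·62 + 0.0950·28 = 90.4659
  x_6 = 0.0352·17 + 0.0261·71 + 0.1074·15 + 0.0358·55 + 0.0640·64 + 0.0254·62 + 1.1450·28 = 43.7698

L[1,4] = 0.0486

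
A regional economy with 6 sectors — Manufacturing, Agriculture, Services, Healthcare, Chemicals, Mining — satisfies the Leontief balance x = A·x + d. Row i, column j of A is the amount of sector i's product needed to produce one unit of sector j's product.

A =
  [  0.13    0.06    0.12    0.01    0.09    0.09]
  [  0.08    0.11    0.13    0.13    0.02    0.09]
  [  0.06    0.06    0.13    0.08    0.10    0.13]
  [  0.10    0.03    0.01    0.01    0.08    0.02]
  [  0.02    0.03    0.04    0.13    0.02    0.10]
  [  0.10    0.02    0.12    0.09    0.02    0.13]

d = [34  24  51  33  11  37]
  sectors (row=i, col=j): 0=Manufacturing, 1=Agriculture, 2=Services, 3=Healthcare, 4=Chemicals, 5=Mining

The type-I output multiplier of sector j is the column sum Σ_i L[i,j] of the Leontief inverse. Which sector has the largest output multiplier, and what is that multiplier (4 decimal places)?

Mining (2.0367)

Form M = I − A:
  [  0.87   -0.06   -0.12   -0.01   -0.09   -0.09]
  [ -0.08    0.89   -0.13   -0.13   -0.02   -0.09]
  [ -0.06   -0.06    0.87   -0.08   -0.10   -0.13]
  [ -0.10   -0.03   -0.01    0.99   -0.08   -0.02]
  [ -0.02   -0.03   -0.04   -0.13    0.98   -0.10]
  [ -0.10   -0.02   -0.12   -0.09   -0.02    0.87]
Leontief inverse L = M⁻¹:
  [  1.2083    0.1078    0.2162    0.0800    0.1456    0.1870]
  [  0.1693    1.1642    0.2291    0.2009    0.0829    0.1863]
  [  0.1427    0.1081    1.2262    0.1564    0.1579    0.2309]
  [  0.1381    0.0530    0.0526    1.0423    0.1055    0.0637]
  [  0.0722    0.0555    0.0895    0.1674    1.0541    0.1516]
  [  0.1784    0.0608    0.2067    0.1471    0.0756    1.2171]
Total output x = L · d:
  x_0 = 1.2083·34 + 0.1078·24 + 0.2162·51 + 0.0800·33 + 0.1456·11 + 0.1870·37 = 65.8545
  x_1 = 0.1693·34 + 1.1642·24 + 0.2291·51 + 0.2009·33 + 0.0829·11 + 0.1863·37 = 59.8186
  x_2 = 0.1427·34 + 0.1081·24 + 1.2262·51 + 0.1564·33 + 0.1579·11 + 0.2309·37 = 85.4205
  x_3 = 0.1381·34 + 0.0530·24 + 0.0526·51 + 1.0423·33 + 0.1055·11 + 0.0637·37 = 46.5621
  x_4 = 0.0722·34 + 0.0555·24 + 0.0895·51 + 0.1674·33 + 1.0541·11 + 0.1516·37 = 31.0819
  x_5 = 0.1784·34 + 0.0608·24 + 0.2067·51 + 0.1471·33 + 0.0756·11 + 1.2171·37 = 68.7868
Output multipliers (column sums of L):
  Manufacturing: 1.9088
  Agriculture: 1.5494
  Services: 2.0203
  Healthcare: 1.7942
  Chemicals: 1.6215
  Mining: 2.0367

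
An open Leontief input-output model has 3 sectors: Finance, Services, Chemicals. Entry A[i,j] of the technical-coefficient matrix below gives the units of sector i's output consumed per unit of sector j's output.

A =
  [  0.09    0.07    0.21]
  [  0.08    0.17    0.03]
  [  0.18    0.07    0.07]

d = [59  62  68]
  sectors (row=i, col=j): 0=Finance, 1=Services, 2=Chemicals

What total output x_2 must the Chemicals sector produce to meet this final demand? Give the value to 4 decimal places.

97.9121

Form M = I − A:
  [  0.91   -0.07   -0.21]
  [ -0.08    0.83   -0.03]
  [ -0.18   -0.07    0.93]
Leontief inverse L = M⁻¹:
  [  1.1622    0.1205    0.2663]
  [  0.1205    1.2206    0.0666]
  [  0.2340    0.1152    1.1318]
Total output x = L · d:
  x_0 = 1.1622·59 + 0.1205·62 + 0.2663·68 = 94.1466
  x_1 = 0.1205·59 + 1.2206·62 + 0.0666·68 = 87.3122
  x_2 = 0.2340·59 + 0.1152·62 + 1.1318·68 = 97.9121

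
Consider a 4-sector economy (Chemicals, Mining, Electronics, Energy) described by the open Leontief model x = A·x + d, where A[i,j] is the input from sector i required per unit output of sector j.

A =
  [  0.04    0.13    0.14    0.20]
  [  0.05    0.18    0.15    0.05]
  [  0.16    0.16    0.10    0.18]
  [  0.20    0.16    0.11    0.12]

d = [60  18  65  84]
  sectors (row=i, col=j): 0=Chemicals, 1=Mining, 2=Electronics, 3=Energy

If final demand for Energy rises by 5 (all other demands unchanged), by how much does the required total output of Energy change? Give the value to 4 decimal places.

6.4336

Form M = I − A:
  [  0.96   -0.13   -0.14   -0.20]
  [ -0.05    0.82   -0.15   -0.05]
  [ -0.16   -0.16    0.90   -0.18]
  [ -0.20   -0.16   -0.11    0.88]
Leontief inverse L = M⁻¹:
  [  1.1745    0.3064    0.2754    0.3407]
  [  0.1469    1.3260    0.2637    0.1627]
  [  0.3012    0.3614    1.2606    0.3468]
  [  0.3313    0.3559    0.2681    1.2867]
Total output x = L · d:
  x_0 = 1.1745·60 + 0.3064·18 + 0.2754·65 + 0.3407·84 = 122.5036
  x_1 = 0.1469·60 + 1.3260·18 + 0.2637·65 + 0.1627·84 = 63.4903
  x_2 = 0.3012·60 + 0.3614·18 + 1.2606·65 + 0.3468·84 = 135.6470
  x_3 = 0.3313·60 + 0.3559·18 + 0.2681·65 + 1.2867·84 = 151.7958
Δx_3 = L[3,3] · Δd_3 = 1.2867 · 5 = 6.4336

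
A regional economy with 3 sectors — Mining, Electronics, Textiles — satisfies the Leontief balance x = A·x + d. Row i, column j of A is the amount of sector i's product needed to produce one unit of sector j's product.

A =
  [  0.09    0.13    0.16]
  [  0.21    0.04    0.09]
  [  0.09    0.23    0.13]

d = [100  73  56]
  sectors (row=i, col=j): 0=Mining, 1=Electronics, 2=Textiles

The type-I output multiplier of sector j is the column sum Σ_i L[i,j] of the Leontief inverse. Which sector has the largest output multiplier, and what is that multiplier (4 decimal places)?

Electronics (1.6525)

Form M = I − A:
  [  0.91   -0.13   -0.16]
  [ -0.21    0.96   -0.09]
  [ -0.09   -0.23    0.87]
Leontief inverse L = M⁻¹:
  [  1.1722    0.2157    0.2379]
  [  0.2746    1.1187    0.1662]
  [  0.1939    0.3181    1.2180]
Total output x = L · d:
  x_0 = 1.1722·100 + 0.2157·73 + 0.2379·56 = 146.2922
  x_1 = 0.2746·100 + 1.1187·73 + 0.1662·56 = 118.4316
  x_2 = 0.1939·100 + 0.3181·73 + 1.2180·56 = 110.8110
Output multipliers (column sums of L):
  Mining: 1.6407
  Electronics: 1.6525
  Textiles: 1.6221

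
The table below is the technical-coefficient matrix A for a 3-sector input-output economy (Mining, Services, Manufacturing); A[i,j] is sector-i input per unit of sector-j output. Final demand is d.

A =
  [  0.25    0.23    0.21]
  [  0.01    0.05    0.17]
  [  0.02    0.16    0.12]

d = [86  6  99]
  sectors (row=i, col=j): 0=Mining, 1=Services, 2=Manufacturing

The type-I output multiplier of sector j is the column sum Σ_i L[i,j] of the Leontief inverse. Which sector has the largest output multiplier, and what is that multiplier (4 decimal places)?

Manufacturing (1.7989)

Form M = I − A:
  [  0.75   -0.23   -0.21]
  [ -0.01    0.95   -0.17]
  [ -0.02   -0.16    0.88]
Leontief inverse L = M⁻¹:
  [  1.3492    0.3937    0.3980]
  [  0.0204    1.0940    0.2162]
  [  0.0344    0.2079    1.1847]
Total output x = L · d:
  x_0 = 1.3492·86 + 0.3937·6 + 0.3980·99 = 157.7969
  x_1 = 0.0204·86 + 1.0940·6 + 0.2162·99 = 29.7170
  x_2 = 0.0344·86 + 0.2079·6 + 1.1847·99 = 121.4894
Output multipliers (column sums of L):
  Mining: 1.4039
  Services: 1.6955
  Manufacturing: 1.7989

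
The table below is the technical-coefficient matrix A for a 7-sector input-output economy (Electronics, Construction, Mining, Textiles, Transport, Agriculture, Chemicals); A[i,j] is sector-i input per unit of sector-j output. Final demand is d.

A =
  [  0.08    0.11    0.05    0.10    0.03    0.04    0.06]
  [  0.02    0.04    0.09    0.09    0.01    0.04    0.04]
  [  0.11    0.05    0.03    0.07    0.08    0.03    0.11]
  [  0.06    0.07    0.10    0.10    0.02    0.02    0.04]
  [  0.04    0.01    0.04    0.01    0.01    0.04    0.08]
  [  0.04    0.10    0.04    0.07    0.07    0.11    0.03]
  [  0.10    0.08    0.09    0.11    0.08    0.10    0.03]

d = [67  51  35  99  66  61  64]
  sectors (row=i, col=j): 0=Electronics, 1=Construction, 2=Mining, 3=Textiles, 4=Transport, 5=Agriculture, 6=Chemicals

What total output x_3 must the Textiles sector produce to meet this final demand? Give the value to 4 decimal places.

Form M = I − A:
  [  0.92   -0.11   -0.05   -0.10   -0.03   -0.04   -0.06]
  [ -0.02    0.96   -0.09   -0.09   -0.01   -0.04   -0.04]
  [ -0.11   -0.05    0.97   -0.07   -0.08   -0.03   -0.11]
  [ -0.06   -0.07   -0.10    0.90   -0.02   -0.02   -0.04]
  [ -0.04   -0.01   -0.04   -0.01    0.99   -0.04   -0.08]
  [ -0.04   -0.10   -0.04   -0.07   -0.07    0.89   -0.03]
  [ -0.10   -0.08   -0.09   -0.11   -0.08   -0.10    0.97]
Leontief inverse L = M⁻¹:
  [  1.1318    0.1653    0.1067    0.1702    0.0621    0.0801    0.1035]
  [  0.0606    1.0792    0.1288    0.1394    0.0368    0.0686    0.0738]
  [  0.1665    0.1078    1.0861    0.1398    0.1146    0.0747    0.1554]
  [  0.1094    0.1178    0.1482    1.1613    0.0503    0.0528    0.0821]
  [  0.0709    0.0412    0.0671    0.0464    1.0320    0.0663    0.1028]
  [  0.0849    0.1510    0.0902    0.1310    0.1013    1.1527    0.0711]
  [  0.1641    0.1484    0.1540    0.1910    0.1213    0.1511    1.0872]
Total output x = L · d:
  x_0 = 1.1318·67 + 0.1653·51 + 0.1067·35 + 0.1702·99 + 0.0621·66 + 0.0801·61 + 0.1035·64 = 120.4539
  x_1 = 0.0606·67 + 1.0792·51 + 0.1288·35 + 0.1394·99 + 0.0368·66 + 0.0686·61 + 0.0738·64 = 88.7408
  x_2 = 0.1665·67 + 0.1078·51 + 1.0861·35 + 0.1398·99 + 0.1146·66 + 0.0747·61 + 0.1554·64 = 90.5724
  x_3 = 0.1094·67 + 0.1178·51 + 0.1482·35 + 1.1613·99 + 0.0503·66 + 0.0528·61 + 0.0821·64 = 145.2836
  x_4 = 0.0709·67 + 0.0412·51 + 0.0671·35 + 0.0464·99 + 1.0320·66 + 0.0663·61 + 0.1028·64 = 92.5234
  x_5 = 0.0849·67 + 0.1510·51 + 0.0902·35 + 0.1310·99 + 0.1013·66 + 1.1527·61 + 0.0711·64 = 111.0696
  x_6 = 0.1641·67 + 0.1484·51 + 0.1540·35 + 0.1910·99 + 0.1213·66 + 0.1511·61 + 1.0872·64 = 129.6765

145.2836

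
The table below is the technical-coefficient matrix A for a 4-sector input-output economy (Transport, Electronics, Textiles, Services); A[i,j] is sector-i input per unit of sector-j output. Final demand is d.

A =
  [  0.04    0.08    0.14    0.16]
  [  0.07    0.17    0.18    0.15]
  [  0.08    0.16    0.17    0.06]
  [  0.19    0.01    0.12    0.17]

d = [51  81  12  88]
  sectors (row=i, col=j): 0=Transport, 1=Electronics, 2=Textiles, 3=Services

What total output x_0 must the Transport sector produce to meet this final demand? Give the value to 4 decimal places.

97.3062

Form M = I − A:
  [  0.96   -0.08   -0.14   -0.16]
  [ -0.07    0.83   -0.18   -0.15]
  [ -0.08   -0.16    0.83   -0.06]
  [ -0.19   -0.01   -0.12    0.83]
Leontief inverse L = M⁻¹:
  [  1.1282    0.1629    0.2641    0.2660]
  [  0.1822    1.2942    0.3540    0.2946]
  [  0.1644    0.2718    1.3170    0.1760]
  [  0.2842    0.0922    0.2551    1.2947]
Total output x = L · d:
  x_0 = 1.1282·51 + 0.1629·81 + 0.2641·12 + 0.2660·88 = 97.3062
  x_1 = 0.1822·51 + 1.2942·81 + 0.3540·12 + 0.2946·88 = 144.2897
  x_2 = 0.1644·51 + 0.2718·81 + 1.3170·12 + 0.1760·88 = 61.6967
  x_3 = 0.2842·51 + 0.0922·81 + 0.2551·12 + 1.2947·88 = 138.9574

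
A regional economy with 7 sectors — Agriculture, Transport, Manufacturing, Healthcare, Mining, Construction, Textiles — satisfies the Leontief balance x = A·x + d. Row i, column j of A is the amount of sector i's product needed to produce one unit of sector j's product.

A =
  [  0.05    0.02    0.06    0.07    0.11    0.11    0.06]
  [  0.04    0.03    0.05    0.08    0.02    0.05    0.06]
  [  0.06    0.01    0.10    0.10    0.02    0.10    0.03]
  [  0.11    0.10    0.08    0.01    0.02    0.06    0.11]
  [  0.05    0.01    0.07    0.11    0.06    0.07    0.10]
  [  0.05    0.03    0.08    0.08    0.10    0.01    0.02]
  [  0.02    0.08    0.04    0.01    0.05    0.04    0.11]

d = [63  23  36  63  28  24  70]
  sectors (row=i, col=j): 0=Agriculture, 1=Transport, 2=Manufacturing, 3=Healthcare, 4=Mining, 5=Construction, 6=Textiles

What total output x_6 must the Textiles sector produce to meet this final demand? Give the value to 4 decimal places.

Form M = I − A:
  [  0.95   -0.02   -0.06   -0.07   -0.11   -0.11   -0.06]
  [ -0.04    0.97   -0.05   -0.08   -0.02   -0.05   -0.06]
  [ -0.06   -0.01    0.90   -0.10   -0.02   -0.10   -0.03]
  [ -0.11   -0.10   -0.08    0.99   -0.02   -0.06   -0.11]
  [ -0.05   -0.01   -0.07   -0.11    0.94   -0.07   -0.10]
  [ -0.05   -0.03   -0.08   -0.08   -0.10    0.99   -0.02]
  [ -0.02   -0.08   -0.04   -0.01   -0.05   -0.04    0.89]
Leontief inverse L = M⁻¹:
  [  1.0961    0.0531    0.1189    0.1255    0.1579    0.1600    0.1183]
  [  0.0724    1.0564    0.0894    0.1129    0.0496    0.0848    0.1006]
  [  0.1041    0.0407    1.1545    0.1466    0.0604    0.1465    0.0769]
  [  0.1500    0.1319    0.1344    1.0631    0.0666    0.1127    0.1649]
  [  0.0960    0.0478    0.1266    0.1573    1.1034    0.1199    0.1601]
  [  0.0887    0.0556    0.1272    0.1243    0.1328    1.0553    0.0680]
  [  0.0469    0.1046    0.0769    0.0459    0.0794    0.0732    1.1527]
Total output x = L · d:
  x_0 = 1.0961·63 + 0.0531·23 + 0.1189·36 + 0.1255·63 + 0.1579·28 + 0.1600·24 + 0.1183·70 = 99.0120
  x_1 = 0.0724·63 + 1.0564·23 + 0.0894·36 + 0.1129·63 + 0.0496·28 + 0.0848·24 + 0.1006·70 = 49.6549
  x_2 = 0.1041·63 + 0.0407·23 + 1.1545·36 + 0.1466·63 + 0.0604·28 + 0.1465·24 + 0.0769·70 = 68.8779
  x_3 = 0.1500·63 + 0.1319·23 + 0.1344·36 + 1.0631·63 + 0.0666·28 + 0.1127·24 + 0.1649·70 = 100.4144
  x_4 = 0.0960·63 + 0.0478·23 + 0.1266·36 + 0.1573·63 + 1.1034·28 + 0.1199·24 + 0.1601·70 = 66.5952
  x_5 = 0.0887·63 + 0.0556·23 + 0.1272·36 + 0.1243·63 + 0.1328·28 + 1.0553·24 + 0.0680·70 = 53.0879
  x_6 = 0.0469·63 + 0.1046·23 + 0.0769·36 + 0.0459·63 + 0.0794·28 + 0.0732·24 + 1.1527·70 = 95.6912

95.6912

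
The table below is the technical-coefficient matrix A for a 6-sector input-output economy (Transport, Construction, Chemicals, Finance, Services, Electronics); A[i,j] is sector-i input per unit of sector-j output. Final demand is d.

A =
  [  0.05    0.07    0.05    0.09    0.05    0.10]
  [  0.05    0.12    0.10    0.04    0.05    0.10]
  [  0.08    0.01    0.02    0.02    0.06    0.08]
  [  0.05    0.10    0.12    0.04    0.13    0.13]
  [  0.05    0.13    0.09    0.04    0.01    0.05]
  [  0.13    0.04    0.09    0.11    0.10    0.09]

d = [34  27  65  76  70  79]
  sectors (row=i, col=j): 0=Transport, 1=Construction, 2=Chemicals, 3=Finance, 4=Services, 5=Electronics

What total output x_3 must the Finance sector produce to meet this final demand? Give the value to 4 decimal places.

Form M = I − A:
  [  0.95   -0.07   -0.05   -0.09   -0.05   -0.10]
  [ -0.05    0.88   -0.10   -0.04   -0.05   -0.10]
  [ -0.08   -0.01    0.98   -0.02   -0.06   -0.08]
  [ -0.05   -0.10   -0.12    0.96   -0.13   -0.13]
  [ -0.05   -0.13   -0.09   -0.04    0.99   -0.05]
  [ -0.13   -0.04   -0.09   -0.11   -0.10    0.91]
Leontief inverse L = M⁻¹:
  [  1.1046    0.1275    0.1111    0.1350    0.1039    0.1702]
  [  0.1097    1.1801    0.1622    0.0871    0.1040    0.1742]
  [  0.1160    0.0464    1.0573    0.0528    0.0917    0.1234]
  [  0.1234    0.1752    0.1963    1.0976    0.1931    0.2175]
  [  0.0958    0.1785    0.1394    0.0760    1.0536    0.1111]
  [  0.1995    0.1155    0.1666    0.1694    0.1676    1.1816]
Total output x = L · d:
  x_0 = 1.1046·34 + 0.1275·27 + 0.1111·65 + 0.1350·76 + 0.1039·70 + 0.1702·79 = 79.1915
  x_1 = 0.1097·34 + 1.1801·27 + 0.1622·65 + 0.0871·76 + 0.1040·70 + 0.1742·79 = 73.7961
  x_2 = 0.1160·34 + 0.0464·27 + 1.0573·65 + 0.0528·76 + 0.0917·70 + 0.1234·79 = 94.0918
  x_3 = 0.1234·34 + 0.1752·27 + 0.1963·65 + 1.0976·76 + 0.1931·70 + 0.2175·79 = 135.7976
  x_4 = 0.0958·34 + 0.1785·27 + 0.1394·65 + 0.0760·76 + 1.0536·70 + 0.1111·79 = 105.4415
  x_5 = 0.1995·34 + 0.1155·27 + 0.1666·65 + 0.1694·76 + 0.1676·70 + 1.1816·79 = 138.6779

135.7976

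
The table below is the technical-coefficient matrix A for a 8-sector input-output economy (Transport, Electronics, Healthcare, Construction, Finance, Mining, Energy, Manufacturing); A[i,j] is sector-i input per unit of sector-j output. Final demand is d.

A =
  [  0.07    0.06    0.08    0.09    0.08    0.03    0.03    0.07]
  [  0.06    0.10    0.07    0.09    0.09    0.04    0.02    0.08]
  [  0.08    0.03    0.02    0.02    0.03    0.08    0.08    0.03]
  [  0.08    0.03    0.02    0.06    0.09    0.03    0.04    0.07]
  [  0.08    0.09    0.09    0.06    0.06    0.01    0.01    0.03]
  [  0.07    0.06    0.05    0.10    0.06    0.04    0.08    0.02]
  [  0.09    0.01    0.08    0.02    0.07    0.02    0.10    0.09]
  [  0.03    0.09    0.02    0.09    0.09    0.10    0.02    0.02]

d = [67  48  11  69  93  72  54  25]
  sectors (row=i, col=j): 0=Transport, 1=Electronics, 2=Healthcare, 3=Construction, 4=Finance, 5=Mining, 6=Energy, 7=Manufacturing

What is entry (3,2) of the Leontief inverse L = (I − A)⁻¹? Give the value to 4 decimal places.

L[3,2] = 0.0641

Form M = I − A:
  [  0.93   -0.06   -0.08   -0.09   -0.08   -0.03   -0.03   -0.07]
  [ -0.06    0.90   -0.07   -0.09   -0.09   -0.04   -0.02   -0.08]
  [ -0.08   -0.03    0.98   -0.02   -0.03   -0.08   -0.08   -0.03]
  [ -0.08   -0.03   -0.02    0.94   -0.09   -0.03   -0.04   -0.07]
  [ -0.08   -0.09   -0.09   -0.06    0.94   -0.01   -0.01   -0.03]
  [ -0.07   -0.06   -0.05   -0.10   -0.06    0.96   -0.08   -0.02]
  [ -0.09   -0.01   -0.08   -0.02   -0.07   -0.02    0.90   -0.09]
  [ -0.03   -0.09   -0.02   -0.09   -0.09   -0.10   -0.02    0.98]
Leontief inverse L = M⁻¹:
  [  1.1356    0.1172    0.1294    0.1525    0.1476    0.0712    0.0693    0.1179]
  [  0.1303    1.1652    0.1242    0.1601    0.1645    0.0847    0.0607    0.1320]
  [  0.1298    0.0694    1.0609    0.0671    0.0799    0.1077    0.1151    0.0674]
  [  0.1342    0.0788    0.0641    1.1136    0.1474    0.0621    0.0710    0.1098]
  [  0.1361    0.1396    0.1332    0.1131    1.1168    0.0448    0.0425    0.0723]
  [  0.1348    0.1100    0.0997    0.1571    0.1245    1.0748    0.1212    0.0698]
  [  0.1522    0.0603    0.1294    0.0751    0.1319    0.0597    1.1421    0.1353]
  [  0.0911    0.1445    0.0679    0.1510    0.1528    0.1329    0.0561    1.0641]
Total output x = L · d:
  x_0 = 1.1356·67 + 0.1172·48 + 0.1294·11 + 0.1525·69 + 0.1476·93 + 0.0712·72 + 0.0693·54 + 0.1179·25 = 119.1966
  x_1 = 0.1303·67 + 1.1652·48 + 0.1242·11 + 0.1601·69 + 0.1645·93 + 0.0847·72 + 0.0607·54 + 0.1320·25 = 105.0532
  x_2 = 0.1298·67 + 0.0694·48 + 1.0609·11 + 0.0671·69 + 0.0799·93 + 0.1077·72 + 0.1151·54 + 0.0674·25 = 51.4193
  x_3 = 0.1342·67 + 0.0788·48 + 0.0641·11 + 1.1136·69 + 0.1474·93 + 0.0621·72 + 0.0710·54 + 0.1098·25 = 115.0755
  x_4 = 0.1361·67 + 0.1396·48 + 0.1332·11 + 0.1131·69 + 1.1168·93 + 0.0448·72 + 0.0425·54 + 0.0723·25 = 136.2758
  x_5 = 0.1348·67 + 0.1100·48 + 0.0997·11 + 0.1571·69 + 0.1245·93 + 1.0748·72 + 0.1212·54 + 0.0698·25 = 123.4997
  x_6 = 0.1522·67 + 0.0603·48 + 0.1294·11 + 0.0751·69 + 0.1319·93 + 0.0597·72 + 1.1421·54 + 0.1353·25 = 101.3193
  x_7 = 0.0911·67 + 0.1445·48 + 0.0679·11 + 0.1510·69 + 0.1528·93 + 0.1329·72 + 0.0561·54 + 1.0641·25 = 77.6092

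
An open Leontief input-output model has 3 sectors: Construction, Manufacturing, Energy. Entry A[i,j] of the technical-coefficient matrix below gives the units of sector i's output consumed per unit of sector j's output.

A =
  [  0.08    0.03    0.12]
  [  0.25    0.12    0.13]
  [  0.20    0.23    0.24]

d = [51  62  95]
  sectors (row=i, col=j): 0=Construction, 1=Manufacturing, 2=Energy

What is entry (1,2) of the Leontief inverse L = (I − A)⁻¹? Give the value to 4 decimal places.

L[1,2] = 0.2704

Form M = I − A:
  [  0.92   -0.03   -0.12]
  [ -0.25    0.88   -0.13]
  [ -0.20   -0.23    0.76]
Leontief inverse L = M⁻¹:
  [  1.1547    0.0911    0.1979]
  [  0.3904    1.2203    0.2704]
  [  0.4220    0.3933    1.4497]
Total output x = L · d:
  x_0 = 1.1547·51 + 0.0911·62 + 0.1979·95 = 83.3403
  x_1 = 0.3904·51 + 1.2203·62 + 0.2704·95 = 121.2576
  x_2 = 0.4220·51 + 0.3933·62 + 1.4497·95 = 183.6281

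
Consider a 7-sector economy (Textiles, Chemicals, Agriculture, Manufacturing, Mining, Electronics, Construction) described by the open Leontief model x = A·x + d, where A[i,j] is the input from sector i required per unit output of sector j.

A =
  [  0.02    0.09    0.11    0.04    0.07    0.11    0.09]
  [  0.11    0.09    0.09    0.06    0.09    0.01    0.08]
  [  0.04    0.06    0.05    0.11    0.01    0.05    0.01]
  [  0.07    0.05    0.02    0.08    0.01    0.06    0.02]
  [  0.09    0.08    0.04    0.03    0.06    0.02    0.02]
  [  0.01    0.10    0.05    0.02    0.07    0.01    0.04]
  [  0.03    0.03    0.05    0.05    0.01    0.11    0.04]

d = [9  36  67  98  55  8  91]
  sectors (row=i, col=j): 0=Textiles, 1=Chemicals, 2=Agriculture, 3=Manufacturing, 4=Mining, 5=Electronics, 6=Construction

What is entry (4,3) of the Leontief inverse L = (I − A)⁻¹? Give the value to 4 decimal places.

Form M = I − A:
  [  0.98   -0.09   -0.11   -0.04   -0.07   -0.11   -0.09]
  [ -0.11    0.91   -0.09   -0.06   -0.09   -0.01   -0.08]
  [ -0.04   -0.06    0.95   -0.11   -0.01   -0.05   -0.01]
  [ -0.07   -0.05   -0.02    0.92   -0.01   -0.06   -0.02]
  [ -0.09   -0.08   -0.04   -0.03    0.94   -0.02   -0.02]
  [ -0.01   -0.10   -0.05   -0.02   -0.07    0.99   -0.04]
  [ -0.03   -0.03   -0.05   -0.05   -0.01   -0.11    0.96]
Leontief inverse L = M⁻¹:
  [  1.0655    0.1508    0.1585    0.0887    0.1089    0.1493    0.1244]
  [  0.1595    1.1523    0.1449    0.1115    0.1306    0.0594    0.1200]
  [  0.0703    0.0985    1.0803    0.1432    0.0337    0.0764    0.0329]
  [  0.0966    0.0879    0.0512    1.1085    0.0349    0.0870    0.0444]
  [  0.1237    0.1238    0.0785    0.0622    1.0907    0.0502    0.0488]
  [  0.0433    0.1361    0.0806    0.0493    0.0952    1.0322    0.0623]
  [  0.0532    0.0673    0.0785    0.0777    0.0333    0.1338    1.0610]
Total output x = L · d:
  x_0 = 1.0655·9 + 0.1508·36 + 0.1585·67 + 0.0887·98 + 0.1089·55 + 0.1493·8 + 0.1244·91 = 52.8325
  x_1 = 0.1595·9 + 1.1523·36 + 0.1449·67 + 0.1115·98 + 0.1306·55 + 0.0594·8 + 0.1200·91 = 82.1363
  x_2 = 0.0703·9 + 0.0985·36 + 1.0803·67 + 0.1432·98 + 0.0337·55 + 0.0764·8 + 0.0329·91 = 96.0501
  x_3 = 0.0966·9 + 0.0879·36 + 0.0512·67 + 1.1085·98 + 0.0349·55 + 0.0870·8 + 0.0444·91 = 122.7488
  x_4 = 0.1237·9 + 0.1238·36 + 0.0785·67 + 0.0622·98 + 1.0907·55 + 0.0502·8 + 0.0488·91 = 81.7537
  x_5 = 0.0433·9 + 0.1361·36 + 0.0806·67 + 0.0493·98 + 0.0952·55 + 1.0322·8 + 0.0623·91 = 34.6782
  x_6 = 0.0532·9 + 0.0673·36 + 0.0785·67 + 0.0777·98 + 0.0333·55 + 0.1338·8 + 1.0610·91 = 115.2304

L[4,3] = 0.0622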